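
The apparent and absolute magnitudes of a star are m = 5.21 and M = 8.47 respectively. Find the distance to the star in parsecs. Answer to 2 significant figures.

μ = m − M = -3.260
m − M = 5 log₁₀ d − 5
log₁₀ d = (m − M)/5 + 1 = 0.3480
d = 10^0.3480 = 2.228 pc

d ≈ 2.2 pc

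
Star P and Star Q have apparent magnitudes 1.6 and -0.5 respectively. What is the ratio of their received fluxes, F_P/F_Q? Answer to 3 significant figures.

Δm = 1.6 − (-0.5) = 2.1
Flux ratio = 10^(−0.4 Δm) = 10^(−0.4 × 2.1) = 10^-0.840 = 0.1445

F_P/F_Q ≈ 0.145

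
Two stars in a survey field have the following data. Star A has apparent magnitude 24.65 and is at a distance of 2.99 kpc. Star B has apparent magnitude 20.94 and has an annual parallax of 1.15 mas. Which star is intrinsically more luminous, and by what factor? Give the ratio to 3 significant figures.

Star B is more luminous, by a factor of 2.58.

Star A: d = 2.99 kpc = 2990 pc
Star A: M = m − 5 log₁₀ d + 5 = 24.65 − 5·3.4757 + 5 = 12.272
Star B: p = 1.15 mas = 1.15×10^-3″ → d = 1/p = 869.6 pc
Star B: M = m − 5 log₁₀ d + 5 = 20.94 − 5·2.9393 + 5 = 11.243
ΔM = M_A − M_B = 12.272 − (11.243) = 1.028; smaller M is more luminous → Star B.
L ratio = 10^(0.4 |ΔM|) = 10^0.411 = 2.578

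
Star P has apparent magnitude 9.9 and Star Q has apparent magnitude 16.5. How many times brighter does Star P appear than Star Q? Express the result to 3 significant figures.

437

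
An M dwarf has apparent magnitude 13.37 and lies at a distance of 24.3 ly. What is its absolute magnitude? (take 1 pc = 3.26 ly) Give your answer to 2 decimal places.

M ≈ 14.01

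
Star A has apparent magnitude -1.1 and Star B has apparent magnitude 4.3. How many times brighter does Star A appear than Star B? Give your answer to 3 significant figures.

145

Magnitude difference = -5.4
Flux ratio = 10^(−0.4 Δm) = 10^(−0.4 × -5.4) = 10^2.160 = 144.5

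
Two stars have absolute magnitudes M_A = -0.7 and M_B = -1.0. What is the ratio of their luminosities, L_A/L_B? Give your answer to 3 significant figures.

L_A/L_B ≈ 0.759

ΔM = M_A − M_B = 0.3
L_A/L_B = 10^(−0.4 ΔM) = 10^-0.120 = 0.7586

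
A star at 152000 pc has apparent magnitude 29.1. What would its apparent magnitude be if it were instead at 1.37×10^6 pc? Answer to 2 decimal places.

m ≈ 33.87

Flux ∝ 1/d², so Δm = 5 log₁₀(d₂/d₁) = 5 log₁₀(1.37×10^6/152000) = 4.774
m₂ = m₁ + Δm = 29.1 + (4.774) = 33.874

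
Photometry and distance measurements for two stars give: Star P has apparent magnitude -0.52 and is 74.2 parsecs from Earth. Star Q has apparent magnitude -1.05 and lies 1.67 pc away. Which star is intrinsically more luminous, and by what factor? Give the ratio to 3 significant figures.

Star P is more luminous, by a factor of 1210.

Star P: M = m − 5 log₁₀ d + 5 = -0.52 − 5·1.8704 + 5 = -4.872
Star Q: M = m − 5 log₁₀ d + 5 = -1.05 − 5·0.2227 + 5 = 2.836
ΔM = M_P − M_Q = -4.872 − (2.836) = -7.708; smaller M is more luminous → Star P.
L ratio = 10^(0.4 |ΔM|) = 10^3.083 = 1212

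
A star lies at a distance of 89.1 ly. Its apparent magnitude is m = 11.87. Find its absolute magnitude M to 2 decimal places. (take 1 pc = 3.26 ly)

M ≈ 9.69

d = 89.1 ly / 3.26 = 27.33 pc
5 log₁₀(d/10 pc) = 5 log₁₀(27.33) − 5 = 2.183
M = m − 5 log₁₀(d/10) = 11.87 − 2.183 = 9.687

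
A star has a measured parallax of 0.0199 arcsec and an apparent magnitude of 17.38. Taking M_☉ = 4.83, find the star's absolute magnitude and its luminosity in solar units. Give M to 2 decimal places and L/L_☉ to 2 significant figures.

M ≈ 13.87; L/L_☉ ≈ 2.4×10^-4

d = 1/p = 1/0.0199″ = 50.25 pc
M = m − 5 log₁₀ d + 5 = 17.38 − 5·1.7011 + 5 = 13.874
M − M_☉ = 13.874 − 4.83 = 9.044
L/L_☉ = 10^(−0.4 × 9.044) = 2.412×10^-4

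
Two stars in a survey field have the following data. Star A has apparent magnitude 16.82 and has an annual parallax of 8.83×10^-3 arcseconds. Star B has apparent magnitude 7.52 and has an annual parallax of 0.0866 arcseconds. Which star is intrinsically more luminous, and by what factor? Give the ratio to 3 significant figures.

Star B is more luminous, by a factor of 54.6.

Star A: d = 1/p = 1/8.83×10^-3″ = 113.3 pc
Star A: M = m − 5 log₁₀ d + 5 = 16.82 − 5·2.0540 + 5 = 11.550
Star B: d = 1/p = 1/0.0866″ = 11.55 pc
Star B: M = m − 5 log₁₀ d + 5 = 7.52 − 5·1.0625 + 5 = 7.208
ΔM = M_A − M_B = 11.550 − (7.208) = 4.342; smaller M is more luminous → Star B.
L ratio = 10^(0.4 |ΔM|) = 10^1.737 = 54.56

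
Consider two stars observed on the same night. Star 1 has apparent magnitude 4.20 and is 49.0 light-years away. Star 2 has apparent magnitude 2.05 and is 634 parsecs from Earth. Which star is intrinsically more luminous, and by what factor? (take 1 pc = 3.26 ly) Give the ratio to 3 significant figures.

Star 1: d = 49.0 ly / 3.26 = 15.03 pc
Star 1: M = m − 5 log₁₀ d + 5 = 4.20 − 5·1.1770 + 5 = 3.315
Star 2: M = m − 5 log₁₀ d + 5 = 2.05 − 5·2.8021 + 5 = -6.960
ΔM = M_1 − M_2 = 3.315 − (-6.960) = 10.276; smaller M is more luminous → Star 2.
L ratio = 10^(0.4 |ΔM|) = 10^4.110 = 12890

Star 2 is more luminous, by a factor of 12900.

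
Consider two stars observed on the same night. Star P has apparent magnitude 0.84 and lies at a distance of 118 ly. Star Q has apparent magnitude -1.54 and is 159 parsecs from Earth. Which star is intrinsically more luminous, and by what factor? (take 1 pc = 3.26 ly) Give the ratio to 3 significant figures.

Star P: d = 118 ly / 3.26 = 36.20 pc
Star P: M = m − 5 log₁₀ d + 5 = 0.84 − 5·1.5587 + 5 = -1.953
Star Q: M = m − 5 log₁₀ d + 5 = -1.54 − 5·2.2014 + 5 = -7.547
ΔM = M_P − M_Q = -1.953 − (-7.547) = 5.594; smaller M is more luminous → Star Q.
L ratio = 10^(0.4 |ΔM|) = 10^2.237 = 172.8

Star Q is more luminous, by a factor of 173.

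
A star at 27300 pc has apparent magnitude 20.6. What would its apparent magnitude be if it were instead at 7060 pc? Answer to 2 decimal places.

m ≈ 17.66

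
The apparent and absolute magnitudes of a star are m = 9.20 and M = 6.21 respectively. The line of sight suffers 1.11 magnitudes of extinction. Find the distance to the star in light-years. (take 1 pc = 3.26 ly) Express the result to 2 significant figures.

m − M = 5 log₁₀(d/10 pc) + A  ⇒  9.20 − (6.21) − 1.11 = 5 log₁₀(d/10)
1.880 = 5 log₁₀(d/10)
log₁₀ d = (m − M − A)/5 + 1 = 1.3760
d = 10^1.3760 = 23.77 pc
= 77.48 ly

d ≈ 77 ly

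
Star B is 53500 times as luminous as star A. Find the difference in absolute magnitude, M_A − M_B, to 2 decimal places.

Pogson: ΔM = −2.5 log₁₀(ratio) = −2.5 log₁₀(53500) = −2.5 × 4.7284 = -11.821
Star B is brighter so has the smaller magnitude: M_A − M_B is positive.

M_A − M_B ≈ 11.82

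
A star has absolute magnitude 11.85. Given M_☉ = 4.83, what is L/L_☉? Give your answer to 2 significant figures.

M − M_☉ = 11.85 − 4.83 = 7.020
L/L_☉ = 10^(−0.4 (M − M_☉)) = 10^-2.808 = 1.556×10^-3

L/L_☉ ≈ 1.6×10^-3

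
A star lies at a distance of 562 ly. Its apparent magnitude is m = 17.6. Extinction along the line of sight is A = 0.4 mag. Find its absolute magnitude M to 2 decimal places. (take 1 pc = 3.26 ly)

M ≈ 11.02

d = 562 ly / 3.26 = 172.4 pc
5 log₁₀(d/10 pc) = 5 log₁₀(172.4) − 5 = 6.183
M = m − 5 log₁₀(d/10) − A = 17.6 − 6.183 − 0.4 = 11.017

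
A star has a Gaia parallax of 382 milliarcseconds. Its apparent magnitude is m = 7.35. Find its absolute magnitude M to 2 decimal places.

p = 382 mas = 0.382″ → d = 1/p = 2.618 pc
5 log₁₀(d/10 pc) = 5 log₁₀(2.618) − 5 = -2.910
M = m − 5 log₁₀(d/10) = 7.35 + 2.910 = 10.260

M ≈ 10.26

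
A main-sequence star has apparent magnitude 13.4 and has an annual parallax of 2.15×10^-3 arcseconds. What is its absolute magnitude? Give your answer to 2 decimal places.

d = 1/p = 1/2.15×10^-3″ = 465.1 pc
5 log₁₀(d/10 pc) = 5 log₁₀(465.1) − 5 = 8.338
M = m − 5 log₁₀(d/10) = 13.4 − 8.338 = 5.062

M ≈ 5.06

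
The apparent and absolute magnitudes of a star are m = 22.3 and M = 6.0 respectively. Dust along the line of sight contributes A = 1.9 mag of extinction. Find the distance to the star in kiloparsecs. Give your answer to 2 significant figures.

d ≈ 7.6 kpc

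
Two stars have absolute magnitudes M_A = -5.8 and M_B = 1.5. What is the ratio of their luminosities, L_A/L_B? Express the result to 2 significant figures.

ΔM = M_A − M_B = -7.3
L_A/L_B = 10^(−0.4 ΔM) = 10^2.920 = 831.8

L_A/L_B ≈ 830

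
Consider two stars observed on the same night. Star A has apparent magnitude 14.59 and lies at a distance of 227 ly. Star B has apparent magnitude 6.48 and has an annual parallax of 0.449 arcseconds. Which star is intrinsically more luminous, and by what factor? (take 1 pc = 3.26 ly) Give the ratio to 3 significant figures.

Star B is more luminous, by a factor of 1.79.

Star A: d = 227 ly / 3.26 = 69.63 pc
Star A: M = m − 5 log₁₀ d + 5 = 14.59 − 5·1.8428 + 5 = 10.376
Star B: d = 1/p = 1/0.449″ = 2.227 pc
Star B: M = m − 5 log₁₀ d + 5 = 6.48 − 5·0.3478 + 5 = 9.741
ΔM = M_A − M_B = 10.376 − (9.741) = 0.635; smaller M is more luminous → Star B.
L ratio = 10^(0.4 |ΔM|) = 10^0.254 = 1.794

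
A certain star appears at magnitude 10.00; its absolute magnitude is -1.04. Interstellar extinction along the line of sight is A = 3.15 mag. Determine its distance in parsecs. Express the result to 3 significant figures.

d ≈ 378 pc

m − M = 5 log₁₀(d/10 pc) + A  ⇒  10.00 − (-1.04) − 3.15 = 5 log₁₀(d/10)
7.890 = 5 log₁₀(d/10)
log₁₀ d = (m − M − A)/5 + 1 = 2.5780
d = 10^2.5780 = 378.4 pc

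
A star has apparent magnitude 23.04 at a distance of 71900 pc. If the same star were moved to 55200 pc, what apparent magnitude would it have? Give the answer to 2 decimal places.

m ≈ 22.47

Flux ∝ 1/d², so Δm = 5 log₁₀(d₂/d₁) = 5 log₁₀(55200/71900) = -0.574
m₂ = m₁ + Δm = 23.04 + (-0.574) = 22.466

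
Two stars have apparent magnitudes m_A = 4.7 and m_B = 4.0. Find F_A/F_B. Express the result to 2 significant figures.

F_A/F_B ≈ 0.52

Magnitude difference = 0.7
Flux ratio = 10^(−0.4 Δm) = 10^(−0.4 × 0.7) = 10^-0.280 = 0.5248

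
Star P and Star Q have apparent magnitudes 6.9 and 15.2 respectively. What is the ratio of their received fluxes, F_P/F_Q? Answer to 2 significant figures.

F_P/F_Q ≈ 2100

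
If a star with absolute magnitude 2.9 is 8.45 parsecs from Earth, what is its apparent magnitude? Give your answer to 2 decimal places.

m ≈ 2.53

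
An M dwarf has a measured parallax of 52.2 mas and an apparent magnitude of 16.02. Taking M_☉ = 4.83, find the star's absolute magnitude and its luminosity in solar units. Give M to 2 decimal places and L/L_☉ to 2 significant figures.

M ≈ 14.61; L/L_☉ ≈ 1.2×10^-4

d = 1/p = 1000/52.2 mas = 19.16 pc
M = m − 5 log₁₀ d + 5 = 16.02 − 5·1.2823 + 5 = 14.608
M − M_☉ = 14.608 − 4.83 = 9.778
L/L_☉ = 10^(−0.4 × 9.778) = 1.226×10^-4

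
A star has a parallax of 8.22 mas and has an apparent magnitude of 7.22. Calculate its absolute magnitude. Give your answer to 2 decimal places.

p = 8.22 mas = 8.22×10^-3″ → d = 1/p = 121.7 pc
5 log₁₀(d/10 pc) = 5 log₁₀(121.7) − 5 = 5.426
M = m − 5 log₁₀(d/10) = 7.22 − 5.426 = 1.794

M ≈ 1.79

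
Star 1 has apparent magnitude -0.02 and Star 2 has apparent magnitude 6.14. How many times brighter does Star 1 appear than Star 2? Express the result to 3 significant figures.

291

Magnitude difference = -6.16
Flux ratio = 10^(−0.4 Δm) = 10^(−0.4 × -6.16) = 10^2.464 = 291.1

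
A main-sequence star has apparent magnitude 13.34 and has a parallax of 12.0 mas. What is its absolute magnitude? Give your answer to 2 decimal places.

M ≈ 8.74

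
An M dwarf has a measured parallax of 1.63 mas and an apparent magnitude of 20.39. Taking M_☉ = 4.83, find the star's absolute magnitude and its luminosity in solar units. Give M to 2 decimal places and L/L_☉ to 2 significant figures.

M ≈ 11.45; L/L_☉ ≈ 2.2×10^-3

d = 1/p = 1000/1.63 mas = 613.5 pc
M = m − 5 log₁₀ d + 5 = 20.39 − 5·2.7878 + 5 = 11.451
M − M_☉ = 11.451 − 4.83 = 6.621
L/L_☉ = 10^(−0.4 × 6.621) = 2.247×10^-3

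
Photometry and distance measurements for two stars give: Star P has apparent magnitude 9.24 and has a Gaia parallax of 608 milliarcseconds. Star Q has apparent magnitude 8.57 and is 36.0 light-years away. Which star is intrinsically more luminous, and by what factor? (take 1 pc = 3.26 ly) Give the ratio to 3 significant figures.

Star P: p = 608 mas = 0.608″ → d = 1/p = 1.645 pc
Star P: M = m − 5 log₁₀ d + 5 = 9.24 − 5·0.2161 + 5 = 13.160
Star Q: d = 36.0 ly / 3.26 = 11.04 pc
Star Q: M = m − 5 log₁₀ d + 5 = 8.57 − 5·1.0431 + 5 = 8.355
ΔM = M_P − M_Q = 13.160 − (8.355) = 4.805; smaller M is more luminous → Star Q.
L ratio = 10^(0.4 |ΔM|) = 10^1.922 = 83.56

Star Q is more luminous, by a factor of 83.6.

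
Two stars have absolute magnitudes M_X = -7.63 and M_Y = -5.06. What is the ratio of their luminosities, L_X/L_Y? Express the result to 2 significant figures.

ΔM = M_X − M_Y = -2.57
L_X/L_Y = 10^(−0.4 ΔM) = 10^1.028 = 10.67

L_X/L_Y ≈ 11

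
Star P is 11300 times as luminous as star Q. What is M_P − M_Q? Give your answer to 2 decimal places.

M_P − M_Q ≈ -10.13

Pogson: ΔM = −2.5 log₁₀(ratio) = −2.5 log₁₀(11300) = −2.5 × 4.0531 = -10.133
Star P is brighter, so it has the smaller magnitude: the difference is negative.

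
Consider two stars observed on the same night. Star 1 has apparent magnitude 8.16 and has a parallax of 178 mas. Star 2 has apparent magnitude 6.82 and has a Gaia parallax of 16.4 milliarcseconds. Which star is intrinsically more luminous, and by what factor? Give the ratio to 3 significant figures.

Star 1: p = 178 mas = 0.178″ → d = 1/p = 5.618 pc
Star 1: M = m − 5 log₁₀ d + 5 = 8.16 − 5·0.7496 + 5 = 9.412
Star 2: p = 16.4 mas = 0.0164″ → d = 1/p = 60.98 pc
Star 2: M = m − 5 log₁₀ d + 5 = 6.82 − 5·1.7852 + 5 = 2.894
ΔM = M_1 − M_2 = 9.412 − (2.894) = 6.518; smaller M is more luminous → Star 2.
L ratio = 10^(0.4 |ΔM|) = 10^2.607 = 404.7

Star 2 is more luminous, by a factor of 405.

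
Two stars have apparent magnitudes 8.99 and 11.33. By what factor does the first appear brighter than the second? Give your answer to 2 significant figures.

Magnitude difference = -2.34
Flux ratio = 10^(−0.4 Δm) = 10^(−0.4 × -2.34) = 10^0.936 = 8.630

8.6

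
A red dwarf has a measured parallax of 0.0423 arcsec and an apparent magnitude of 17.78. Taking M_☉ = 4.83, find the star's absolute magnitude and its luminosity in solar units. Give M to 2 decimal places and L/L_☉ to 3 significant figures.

d = 1/p = 1/0.0423″ = 23.64 pc
M = m − 5 log₁₀ d + 5 = 17.78 − 5·1.3737 + 5 = 15.912
M − M_☉ = 15.912 − 4.83 = 11.082
L/L_☉ = 10^(−0.4 × 11.082) = 3.692×10^-5

M ≈ 15.91; L/L_☉ ≈ 3.69×10^-5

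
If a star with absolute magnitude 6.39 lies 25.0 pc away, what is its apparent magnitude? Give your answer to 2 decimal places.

m ≈ 8.38

m = M + 5 log₁₀ d − 5 = 6.39 + 5·1.3979 − 5 = 8.380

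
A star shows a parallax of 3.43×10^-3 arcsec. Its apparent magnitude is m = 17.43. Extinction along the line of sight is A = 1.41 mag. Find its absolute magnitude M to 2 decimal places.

M ≈ 8.70

d = 1/p = 1/3.43×10^-3″ = 291.5 pc
5 log₁₀(d/10 pc) = 5 log₁₀(291.5) − 5 = 7.324
M = m − 5 log₁₀(d/10) − A = 17.43 − 7.324 − 1.41 = 8.696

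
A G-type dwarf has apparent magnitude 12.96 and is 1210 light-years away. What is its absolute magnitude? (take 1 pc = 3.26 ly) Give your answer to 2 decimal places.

M ≈ 5.11

d = 1210 ly / 3.26 = 371.2 pc
5 log₁₀(d/10 pc) = 5 log₁₀(371.2) − 5 = 7.848
M = m − 5 log₁₀(d/10) = 12.96 − 7.848 = 5.112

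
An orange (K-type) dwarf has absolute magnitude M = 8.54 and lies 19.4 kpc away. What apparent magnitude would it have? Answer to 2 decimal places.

m ≈ 24.98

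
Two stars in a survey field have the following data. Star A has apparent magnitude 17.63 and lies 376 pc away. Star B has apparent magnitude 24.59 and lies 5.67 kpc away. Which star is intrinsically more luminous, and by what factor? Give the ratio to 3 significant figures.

Star A is more luminous, by a factor of 2.67.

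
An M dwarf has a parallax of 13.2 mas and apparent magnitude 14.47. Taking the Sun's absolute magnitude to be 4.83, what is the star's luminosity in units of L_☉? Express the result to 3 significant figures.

d = 1/p = 1000/13.2 mas = 75.76 pc
M = m − 5 log₁₀ d + 5 = 14.47 − 5·1.8794 + 5 = 10.073
M − M_☉ = 10.073 − 4.83 = 5.243
L/L_☉ = 10^(−0.4 × 5.243) = 7.996×10^-3

L/L_☉ ≈ 8.00×10^-3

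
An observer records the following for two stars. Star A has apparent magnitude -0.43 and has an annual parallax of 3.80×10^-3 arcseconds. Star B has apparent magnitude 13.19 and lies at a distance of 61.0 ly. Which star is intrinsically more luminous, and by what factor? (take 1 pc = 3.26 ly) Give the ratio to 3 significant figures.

Star A: d = 1/p = 1/3.80×10^-3″ = 263.2 pc
Star A: M = m − 5 log₁₀ d + 5 = -0.43 − 5·2.4202 + 5 = -7.531
Star B: d = 61.0 ly / 3.26 = 18.71 pc
Star B: M = m − 5 log₁₀ d + 5 = 13.19 − 5·1.2721 + 5 = 11.829
ΔM = M_A − M_B = -7.531 − (11.829) = -19.361; smaller M is more luminous → Star A.
L ratio = 10^(0.4 |ΔM|) = 10^7.744 = 5.549×10^7

Star A is more luminous, by a factor of 5.55×10^7.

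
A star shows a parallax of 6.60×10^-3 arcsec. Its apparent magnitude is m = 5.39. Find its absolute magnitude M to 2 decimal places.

d = 1/p = 1/6.60×10^-3″ = 151.5 pc
5 log₁₀(d/10 pc) = 5 log₁₀(151.5) − 5 = 5.902
M = m − 5 log₁₀(d/10) = 5.39 − 5.902 = -0.512

M ≈ -0.51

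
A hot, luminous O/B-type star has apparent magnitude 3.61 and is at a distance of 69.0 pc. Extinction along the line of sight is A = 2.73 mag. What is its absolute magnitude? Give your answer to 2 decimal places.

M ≈ -3.31

5 log₁₀(d/10 pc) = 5 log₁₀(69.00) − 5 = 4.194
M = m − 5 log₁₀(d/10) − A = 3.61 − 4.194 − 2.73 = -3.314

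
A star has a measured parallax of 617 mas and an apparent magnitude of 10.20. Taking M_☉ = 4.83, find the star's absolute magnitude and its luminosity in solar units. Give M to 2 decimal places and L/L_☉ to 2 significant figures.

M ≈ 14.15; L/L_☉ ≈ 1.9×10^-4

d = 1/p = 1000/617 mas = 1.621 pc
M = m − 5 log₁₀ d + 5 = 10.20 − 5·0.2097 + 5 = 14.151
M − M_☉ = 14.151 − 4.83 = 9.321
L/L_☉ = 10^(−0.4 × 9.321) = 1.868×10^-4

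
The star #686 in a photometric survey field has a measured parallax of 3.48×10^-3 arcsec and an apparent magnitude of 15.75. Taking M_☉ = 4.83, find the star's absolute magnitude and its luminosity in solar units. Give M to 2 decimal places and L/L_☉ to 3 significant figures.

M ≈ 8.46; L/L_☉ ≈ 0.0354

d = 1/p = 1/3.48×10^-3″ = 287.4 pc
M = m − 5 log₁₀ d + 5 = 15.75 − 5·2.4584 + 5 = 8.458
M − M_☉ = 8.458 − 4.83 = 3.628
L/L_☉ = 10^(−0.4 × 3.628) = 0.03539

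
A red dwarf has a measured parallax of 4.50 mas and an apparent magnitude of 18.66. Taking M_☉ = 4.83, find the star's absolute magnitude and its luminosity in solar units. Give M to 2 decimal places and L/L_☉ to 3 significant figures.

M ≈ 11.93; L/L_☉ ≈ 1.45×10^-3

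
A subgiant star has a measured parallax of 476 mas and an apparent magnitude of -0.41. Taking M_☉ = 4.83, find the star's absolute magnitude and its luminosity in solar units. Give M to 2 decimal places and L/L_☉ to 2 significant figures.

d = 1/p = 1000/476 mas = 2.101 pc
M = m − 5 log₁₀ d + 5 = -0.41 − 5·0.3224 + 5 = 2.978
M − M_☉ = 2.978 − 4.83 = -1.852
L/L_☉ = 10^(−0.4 × -1.852) = 5.505

M ≈ 2.98; L/L_☉ ≈ 5.5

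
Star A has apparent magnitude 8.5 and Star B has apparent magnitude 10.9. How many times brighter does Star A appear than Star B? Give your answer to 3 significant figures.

9.12

Magnitude difference = -2.4
Flux ratio = 10^(−0.4 Δm) = 10^(−0.4 × -2.4) = 10^0.960 = 9.120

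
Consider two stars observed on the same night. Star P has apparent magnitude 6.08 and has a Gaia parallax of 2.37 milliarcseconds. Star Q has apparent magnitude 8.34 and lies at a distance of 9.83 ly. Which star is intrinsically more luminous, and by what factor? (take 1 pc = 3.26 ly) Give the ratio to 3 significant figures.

Star P: p = 2.37 mas = 2.37×10^-3″ → d = 1/p = 421.9 pc
Star P: M = m − 5 log₁₀ d + 5 = 6.08 − 5·2.6253 + 5 = -2.046
Star Q: d = 9.83 ly / 3.26 = 3.015 pc
Star Q: M = m − 5 log₁₀ d + 5 = 8.34 − 5·0.4793 + 5 = 10.943
ΔM = M_P − M_Q = -2.046 − (10.943) = -12.990; smaller M is more luminous → Star P.
L ratio = 10^(0.4 |ΔM|) = 10^5.196 = 157000

Star P is more luminous, by a factor of 157000.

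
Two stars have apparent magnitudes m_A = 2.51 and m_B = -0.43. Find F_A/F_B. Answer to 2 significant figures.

F_A/F_B ≈ 0.067

Magnitude difference = 2.94
Flux ratio = 10^(−0.4 Δm) = 10^(−0.4 × 2.94) = 10^-1.176 = 0.06668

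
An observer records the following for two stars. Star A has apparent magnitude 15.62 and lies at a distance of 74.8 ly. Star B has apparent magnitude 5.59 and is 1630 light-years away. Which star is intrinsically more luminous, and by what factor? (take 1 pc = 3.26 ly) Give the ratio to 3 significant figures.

Star B is more luminous, by a factor of 4.88×10^6.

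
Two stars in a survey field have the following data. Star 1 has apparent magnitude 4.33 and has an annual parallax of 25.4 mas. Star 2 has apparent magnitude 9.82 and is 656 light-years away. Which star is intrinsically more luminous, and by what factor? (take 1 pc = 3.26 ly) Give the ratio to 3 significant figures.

Star 1: p = 25.4 mas = 0.0254″ → d = 1/p = 39.37 pc
Star 1: M = m − 5 log₁₀ d + 5 = 4.33 − 5·1.5952 + 5 = 1.354
Star 2: d = 656 ly / 3.26 = 201.2 pc
Star 2: M = m − 5 log₁₀ d + 5 = 9.82 − 5·2.3037 + 5 = 3.302
ΔM = M_1 − M_2 = 1.354 − (3.302) = -1.947; smaller M is more luminous → Star 1.
L ratio = 10^(0.4 |ΔM|) = 10^0.779 = 6.011

Star 1 is more luminous, by a factor of 6.01.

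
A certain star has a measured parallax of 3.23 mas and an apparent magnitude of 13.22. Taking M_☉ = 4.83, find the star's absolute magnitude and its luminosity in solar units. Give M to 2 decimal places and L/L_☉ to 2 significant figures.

M ≈ 5.77; L/L_☉ ≈ 0.42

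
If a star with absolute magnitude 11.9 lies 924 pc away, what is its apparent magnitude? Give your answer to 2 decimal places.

m = M + 5 log₁₀ d − 5 = 11.9 + 5·2.9657 − 5 = 21.728

m ≈ 21.73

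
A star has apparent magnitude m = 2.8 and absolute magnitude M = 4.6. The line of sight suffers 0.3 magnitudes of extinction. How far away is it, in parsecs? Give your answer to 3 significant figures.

d ≈ 3.80 pc

m − M = 5 log₁₀(d/10 pc) + A  ⇒  2.8 − (4.6) − 0.3 = 5 log₁₀(d/10)
-2.100 = 5 log₁₀(d/10)
log₁₀ d = (m − M − A)/5 + 1 = 0.5800
d = 10^0.5800 = 3.802 pc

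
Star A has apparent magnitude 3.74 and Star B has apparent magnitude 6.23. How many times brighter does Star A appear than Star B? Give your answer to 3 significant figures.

9.91

Δm = 3.74 − (6.23) = -2.49
Flux ratio = 10^(−0.4 Δm) = 10^(−0.4 × -2.49) = 10^0.996 = 9.908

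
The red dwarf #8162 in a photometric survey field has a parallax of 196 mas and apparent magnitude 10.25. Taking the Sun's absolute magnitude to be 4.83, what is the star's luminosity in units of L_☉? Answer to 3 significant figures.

d = 1/p = 1000/196 mas = 5.102 pc
M = m − 5 log₁₀ d + 5 = 10.25 − 5·0.7077 + 5 = 11.711
M − M_☉ = 11.711 − 4.83 = 6.881
L/L_☉ = 10^(−0.4 × 6.881) = 1.768×10^-3

L/L_☉ ≈ 1.77×10^-3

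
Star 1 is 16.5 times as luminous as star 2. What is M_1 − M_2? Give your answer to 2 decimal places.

Pogson: ΔM = −2.5 log₁₀(ratio) = −2.5 log₁₀(16.5) = −2.5 × 1.2175 = -3.044
Star 1 is brighter, so it has the smaller magnitude: the difference is negative.

M_1 − M_2 ≈ -3.04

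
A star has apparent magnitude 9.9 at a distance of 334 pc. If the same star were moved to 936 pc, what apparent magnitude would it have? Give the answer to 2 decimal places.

Flux ∝ 1/d², so Δm = 5 log₁₀(d₂/d₁) = 5 log₁₀(936/334) = 2.238
m₂ = m₁ + Δm = 9.9 + (2.238) = 12.138

m ≈ 12.14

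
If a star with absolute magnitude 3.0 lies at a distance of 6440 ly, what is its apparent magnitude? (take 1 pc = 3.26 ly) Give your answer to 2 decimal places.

d = 6440 ly / 3.26 = 1975 pc
m = M + 5 log₁₀ d − 5 = 3.0 + 5·3.2957 − 5 = 14.478

m ≈ 14.48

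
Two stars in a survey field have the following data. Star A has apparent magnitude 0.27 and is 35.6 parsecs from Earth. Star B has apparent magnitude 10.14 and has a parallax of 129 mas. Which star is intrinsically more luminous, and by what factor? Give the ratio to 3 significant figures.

Star A: M = m − 5 log₁₀ d + 5 = 0.27 − 5·1.5514 + 5 = -2.487
Star B: p = 129 mas = 0.129″ → d = 1/p = 7.752 pc
Star B: M = m − 5 log₁₀ d + 5 = 10.14 − 5·0.8894 + 5 = 10.693
ΔM = M_A − M_B = -2.487 − (10.693) = -13.180; smaller M is more luminous → Star A.
L ratio = 10^(0.4 |ΔM|) = 10^5.272 = 187100

Star A is more luminous, by a factor of 187000.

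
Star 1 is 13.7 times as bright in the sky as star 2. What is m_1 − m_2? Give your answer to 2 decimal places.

Pogson: Δm = −2.5 log₁₀(ratio) = −2.5 log₁₀(13.7) = −2.5 × 1.1367 = -2.842
Star 1 is brighter, so it has the smaller magnitude: the difference is negative.

m_1 − m_2 ≈ -2.84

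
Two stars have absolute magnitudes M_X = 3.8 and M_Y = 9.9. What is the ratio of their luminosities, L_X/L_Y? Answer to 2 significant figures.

L_X/L_Y ≈ 280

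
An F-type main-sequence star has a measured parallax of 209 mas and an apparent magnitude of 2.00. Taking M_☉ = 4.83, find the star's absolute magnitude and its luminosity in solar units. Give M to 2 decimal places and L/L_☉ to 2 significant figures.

M ≈ 3.60; L/L_☉ ≈ 3.1

d = 1/p = 1000/209 mas = 4.785 pc
M = m − 5 log₁₀ d + 5 = 2.00 − 5·0.6799 + 5 = 3.601
M − M_☉ = 3.601 − 4.83 = -1.229
L/L_☉ = 10^(−0.4 × -1.229) = 3.102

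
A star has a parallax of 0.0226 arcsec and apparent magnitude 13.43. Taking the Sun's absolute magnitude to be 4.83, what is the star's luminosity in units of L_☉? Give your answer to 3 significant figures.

L/L_☉ ≈ 7.11×10^-3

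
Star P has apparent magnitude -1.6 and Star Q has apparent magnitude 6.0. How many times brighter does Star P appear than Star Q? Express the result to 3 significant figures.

Δm = -1.6 − (6.0) = -7.6
Flux ratio = 10^(−0.4 Δm) = 10^(−0.4 × -7.6) = 10^3.040 = 1096

1100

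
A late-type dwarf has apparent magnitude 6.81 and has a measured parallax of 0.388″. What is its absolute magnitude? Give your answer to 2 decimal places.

d = 1/p = 1/0.388″ = 2.577 pc
5 log₁₀(d/10 pc) = 5 log₁₀(2.577) − 5 = -2.944
M = m − 5 log₁₀(d/10) = 6.81 + 2.944 = 9.754

M ≈ 9.75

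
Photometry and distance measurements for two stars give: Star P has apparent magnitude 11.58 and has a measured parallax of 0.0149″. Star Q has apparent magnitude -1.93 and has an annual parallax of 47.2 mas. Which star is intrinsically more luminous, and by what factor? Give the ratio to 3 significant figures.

Star P: d = 1/p = 1/0.0149″ = 67.11 pc
Star P: M = m − 5 log₁₀ d + 5 = 11.58 − 5·1.8268 + 5 = 7.446
Star Q: p = 47.2 mas = 0.0472″ → d = 1/p = 21.19 pc
Star Q: M = m − 5 log₁₀ d + 5 = -1.93 − 5·1.3261 + 5 = -3.560
ΔM = M_P − M_Q = 7.446 − (-3.560) = 11.006; smaller M is more luminous → Star Q.
L ratio = 10^(0.4 |ΔM|) = 10^4.402 = 25260

Star Q is more luminous, by a factor of 25300.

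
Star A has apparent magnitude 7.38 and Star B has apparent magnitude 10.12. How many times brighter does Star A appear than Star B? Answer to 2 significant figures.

12

Δm = 7.38 − (10.12) = -2.74
Flux ratio = 10^(−0.4 Δm) = 10^(−0.4 × -2.74) = 10^1.096 = 12.47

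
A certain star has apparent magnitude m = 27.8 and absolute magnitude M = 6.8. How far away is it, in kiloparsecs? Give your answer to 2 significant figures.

μ = m − M = 21.000
m − M = 5 log₁₀ d − 5
log₁₀ d = (m − M)/5 + 1 = 5.2000
d = 10^5.2000 = 158500 pc
= 158.5 kpc

d ≈ 160 kpc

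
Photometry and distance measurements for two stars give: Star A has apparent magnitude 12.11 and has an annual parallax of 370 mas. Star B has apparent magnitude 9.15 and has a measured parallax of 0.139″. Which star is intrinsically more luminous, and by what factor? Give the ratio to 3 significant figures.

Star A: p = 370 mas = 0.370″ → d = 1/p = 2.703 pc
Star A: M = m − 5 log₁₀ d + 5 = 12.11 − 5·0.4318 + 5 = 14.951
Star B: d = 1/p = 1/0.139″ = 7.194 pc
Star B: M = m − 5 log₁₀ d + 5 = 9.15 − 5·0.8570 + 5 = 9.865
ΔM = M_A − M_B = 14.951 − (9.865) = 5.086; smaller M is more luminous → Star B.
L ratio = 10^(0.4 |ΔM|) = 10^2.034 = 108.2

Star B is more luminous, by a factor of 108.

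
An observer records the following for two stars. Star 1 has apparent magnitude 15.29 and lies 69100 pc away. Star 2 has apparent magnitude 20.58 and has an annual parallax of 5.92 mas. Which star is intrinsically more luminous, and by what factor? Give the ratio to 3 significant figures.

Star 1 is more luminous, by a factor of 2.19×10^7.

Star 1: M = m − 5 log₁₀ d + 5 = 15.29 − 5·4.8395 + 5 = -3.907
Star 2: p = 5.92 mas = 5.92×10^-3″ → d = 1/p = 168.9 pc
Star 2: M = m − 5 log₁₀ d + 5 = 20.58 − 5·2.2277 + 5 = 14.442
ΔM = M_1 − M_2 = -3.907 − (14.442) = -18.349; smaller M is more luminous → Star 1.
L ratio = 10^(0.4 |ΔM|) = 10^7.340 = 2.186×10^7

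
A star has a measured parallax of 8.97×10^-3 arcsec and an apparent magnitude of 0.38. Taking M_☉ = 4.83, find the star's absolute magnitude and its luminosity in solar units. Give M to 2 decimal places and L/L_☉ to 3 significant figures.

M ≈ -4.86; L/L_☉ ≈ 7490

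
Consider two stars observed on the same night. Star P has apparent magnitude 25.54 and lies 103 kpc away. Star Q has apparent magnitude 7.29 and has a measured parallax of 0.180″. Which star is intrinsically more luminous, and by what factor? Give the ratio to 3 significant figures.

Star P is more luminous, by a factor of 17.2.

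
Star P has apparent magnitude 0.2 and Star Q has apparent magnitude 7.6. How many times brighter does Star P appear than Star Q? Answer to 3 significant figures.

Magnitude difference = -7.4
Flux ratio = 10^(−0.4 Δm) = 10^(−0.4 × -7.4) = 10^2.960 = 912.0

912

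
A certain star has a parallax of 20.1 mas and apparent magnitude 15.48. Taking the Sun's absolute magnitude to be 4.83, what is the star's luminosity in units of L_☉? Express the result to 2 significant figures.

d = 1/p = 1000/20.1 mas = 49.75 pc
M = m − 5 log₁₀ d + 5 = 15.48 − 5·1.6968 + 5 = 11.996
M − M_☉ = 11.996 − 4.83 = 7.166
L/L_☉ = 10^(−0.4 × 7.166) = 1.360×10^-3

L/L_☉ ≈ 1.4×10^-3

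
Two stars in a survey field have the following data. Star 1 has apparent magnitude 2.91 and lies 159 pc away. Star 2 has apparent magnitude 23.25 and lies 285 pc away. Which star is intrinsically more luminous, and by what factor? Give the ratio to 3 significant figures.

Star 1: M = m − 5 log₁₀ d + 5 = 2.91 − 5·2.2014 + 5 = -3.097
Star 2: M = m − 5 log₁₀ d + 5 = 23.25 − 5·2.4548 + 5 = 15.976
ΔM = M_1 − M_2 = -3.097 − (15.976) = -19.073; smaller M is more luminous → Star 1.
L ratio = 10^(0.4 |ΔM|) = 10^7.629 = 4.257×10^7

Star 1 is more luminous, by a factor of 4.26×10^7.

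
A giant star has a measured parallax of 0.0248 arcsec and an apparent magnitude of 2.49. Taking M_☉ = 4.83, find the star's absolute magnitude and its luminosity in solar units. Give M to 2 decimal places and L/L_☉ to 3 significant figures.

d = 1/p = 1/0.0248″ = 40.32 pc
M = m − 5 log₁₀ d + 5 = 2.49 − 5·1.6055 + 5 = -0.538
M − M_☉ = -0.538 − 4.83 = -5.368
L/L_☉ = 10^(−0.4 × -5.368) = 140.3

M ≈ -0.54; L/L_☉ ≈ 140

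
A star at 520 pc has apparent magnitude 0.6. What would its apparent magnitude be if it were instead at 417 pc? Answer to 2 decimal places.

Flux ∝ 1/d², so Δm = 5 log₁₀(d₂/d₁) = 5 log₁₀(417/520) = -0.479
m₂ = m₁ + Δm = 0.6 + (-0.479) = 0.121

m ≈ 0.12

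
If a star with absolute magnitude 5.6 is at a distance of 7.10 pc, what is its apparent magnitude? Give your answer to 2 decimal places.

m ≈ 4.86

m = M + 5 log₁₀ d − 5 = 5.6 + 5·0.8513 − 5 = 4.856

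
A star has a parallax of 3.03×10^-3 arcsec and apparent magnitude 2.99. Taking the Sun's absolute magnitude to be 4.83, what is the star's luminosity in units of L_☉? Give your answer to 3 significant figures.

d = 1/p = 1/3.03×10^-3″ = 330.0 pc
M = m − 5 log₁₀ d + 5 = 2.99 − 5·2.5186 + 5 = -4.603
M − M_☉ = -4.603 − 4.83 = -9.433
L/L_☉ = 10^(−0.4 × -9.433) = 5931

L/L_☉ ≈ 5930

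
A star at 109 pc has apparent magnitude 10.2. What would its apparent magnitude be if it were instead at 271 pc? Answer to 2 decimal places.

m ≈ 12.18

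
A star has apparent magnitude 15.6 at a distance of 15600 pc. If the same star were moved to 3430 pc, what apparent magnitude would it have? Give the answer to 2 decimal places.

Flux ∝ 1/d², so Δm = 5 log₁₀(d₂/d₁) = 5 log₁₀(3430/15600) = -3.289
m₂ = m₁ + Δm = 15.6 + (-3.289) = 12.311

m ≈ 12.31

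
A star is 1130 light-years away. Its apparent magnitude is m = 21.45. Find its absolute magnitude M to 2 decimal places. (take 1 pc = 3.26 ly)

M ≈ 13.75

d = 1130 ly / 3.26 = 346.6 pc
5 log₁₀(d/10 pc) = 5 log₁₀(346.6) − 5 = 7.699
M = m − 5 log₁₀(d/10) = 21.45 − 7.699 = 13.751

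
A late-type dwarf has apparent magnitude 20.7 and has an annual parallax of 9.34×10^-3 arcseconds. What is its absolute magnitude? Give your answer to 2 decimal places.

M ≈ 15.55

d = 1/p = 1/9.34×10^-3″ = 107.1 pc
5 log₁₀(d/10 pc) = 5 log₁₀(107.1) − 5 = 5.148
M = m − 5 log₁₀(d/10) = 20.7 − 5.148 = 15.552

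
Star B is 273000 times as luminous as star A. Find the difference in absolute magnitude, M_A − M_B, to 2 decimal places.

M_A − M_B ≈ 13.59

Pogson: ΔM = −2.5 log₁₀(ratio) = −2.5 log₁₀(273000) = −2.5 × 5.4362 = -13.590
Star B is brighter so has the smaller magnitude: M_A − M_B is positive.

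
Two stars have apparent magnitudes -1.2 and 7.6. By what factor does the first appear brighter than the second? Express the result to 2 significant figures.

3300

Δm = -1.2 − (7.6) = -8.8
Flux ratio = 10^(−0.4 Δm) = 10^(−0.4 × -8.8) = 10^3.520 = 3311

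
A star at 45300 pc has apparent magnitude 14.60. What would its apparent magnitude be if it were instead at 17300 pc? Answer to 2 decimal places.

Flux ∝ 1/d², so Δm = 5 log₁₀(d₂/d₁) = 5 log₁₀(17300/45300) = -2.090
m₂ = m₁ + Δm = 14.60 + (-2.090) = 12.510

m ≈ 12.51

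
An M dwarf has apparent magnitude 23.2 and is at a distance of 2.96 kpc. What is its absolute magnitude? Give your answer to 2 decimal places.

d = 2.96 kpc = 2960 pc
5 log₁₀(d/10 pc) = 5 log₁₀(2960) − 5 = 12.356
M = m − 5 log₁₀(d/10) = 23.2 − 12.356 = 10.844

M ≈ 10.84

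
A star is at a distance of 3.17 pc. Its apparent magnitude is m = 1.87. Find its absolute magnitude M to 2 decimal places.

M ≈ 4.36

5 log₁₀(d/10 pc) = 5 log₁₀(3.170) − 5 = -2.495
M = m − 5 log₁₀(d/10) = 1.87 + 2.495 = 4.365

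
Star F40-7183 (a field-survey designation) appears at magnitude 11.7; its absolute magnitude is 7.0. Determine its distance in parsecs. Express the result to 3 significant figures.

Distance modulus: m − M = 11.7 − (7.0) = 4.700
m − M = 5 log₁₀ d − 5
log₁₀ d = (m − M)/5 + 1 = 1.9400
d = 10^1.9400 = 87.10 pc

d ≈ 87.1 pc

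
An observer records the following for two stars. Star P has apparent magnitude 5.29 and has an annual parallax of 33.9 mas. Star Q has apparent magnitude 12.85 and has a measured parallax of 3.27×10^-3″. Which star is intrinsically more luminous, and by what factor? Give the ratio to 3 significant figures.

Star P is more luminous, by a factor of 9.83.

Star P: p = 33.9 mas = 0.0339″ → d = 1/p = 29.50 pc
Star P: M = m − 5 log₁₀ d + 5 = 5.29 − 5·1.4698 + 5 = 2.941
Star Q: d = 1/p = 1/3.27×10^-3″ = 305.8 pc
Star Q: M = m − 5 log₁₀ d + 5 = 12.85 − 5·2.4855 + 5 = 5.423
ΔM = M_P − M_Q = 2.941 − (5.423) = -2.482; smaller M is more luminous → Star P.
L ratio = 10^(0.4 |ΔM|) = 10^0.993 = 9.833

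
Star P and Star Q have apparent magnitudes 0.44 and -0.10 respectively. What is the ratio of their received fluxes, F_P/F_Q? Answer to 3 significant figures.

F_P/F_Q ≈ 0.608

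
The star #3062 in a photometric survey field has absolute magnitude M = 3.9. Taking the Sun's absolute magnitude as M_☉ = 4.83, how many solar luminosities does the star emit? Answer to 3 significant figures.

M − M_☉ = 3.9 − 4.83 = -0.930
L/L_☉ = 10^(−0.4 (M − M_☉)) = 10^0.372 = 2.355

L/L_☉ ≈ 2.36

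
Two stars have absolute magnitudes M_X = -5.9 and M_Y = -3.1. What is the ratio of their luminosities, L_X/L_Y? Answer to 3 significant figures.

ΔM = M_X − M_Y = -2.8
L_X/L_Y = 10^(−0.4 ΔM) = 10^1.120 = 13.18

L_X/L_Y ≈ 13.2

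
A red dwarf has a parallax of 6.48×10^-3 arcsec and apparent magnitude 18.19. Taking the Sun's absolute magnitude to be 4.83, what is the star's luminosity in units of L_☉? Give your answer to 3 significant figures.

d = 1/p = 1/6.48×10^-3″ = 154.3 pc
M = m − 5 log₁₀ d + 5 = 18.19 − 5·2.1884 + 5 = 12.248
M − M_☉ = 12.248 − 4.83 = 7.418
L/L_☉ = 10^(−0.4 × 7.418) = 1.079×10^-3

L/L_☉ ≈ 1.08×10^-3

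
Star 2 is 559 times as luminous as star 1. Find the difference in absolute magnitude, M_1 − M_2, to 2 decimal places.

Pogson: ΔM = −2.5 log₁₀(ratio) = −2.5 log₁₀(559) = −2.5 × 2.7474 = -6.869
Star 2 is brighter so has the smaller magnitude: M_1 − M_2 is positive.

M_1 − M_2 ≈ 6.87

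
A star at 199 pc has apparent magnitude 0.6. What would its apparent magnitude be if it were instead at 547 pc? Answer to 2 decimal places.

m ≈ 2.80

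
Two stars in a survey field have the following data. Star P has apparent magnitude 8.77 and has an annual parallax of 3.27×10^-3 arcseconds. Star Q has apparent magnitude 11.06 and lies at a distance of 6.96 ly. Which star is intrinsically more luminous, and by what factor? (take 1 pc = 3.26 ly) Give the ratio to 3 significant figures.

Star P: d = 1/p = 1/3.27×10^-3″ = 305.8 pc
Star P: M = m − 5 log₁₀ d + 5 = 8.77 − 5·2.4855 + 5 = 1.343
Star Q: d = 6.96 ly / 3.26 = 2.135 pc
Star Q: M = m − 5 log₁₀ d + 5 = 11.06 − 5·0.3294 + 5 = 14.413
ΔM = M_P − M_Q = 1.343 − (14.413) = -13.070; smaller M is more luminous → Star P.
L ratio = 10^(0.4 |ΔM|) = 10^5.228 = 169100

Star P is more luminous, by a factor of 169000.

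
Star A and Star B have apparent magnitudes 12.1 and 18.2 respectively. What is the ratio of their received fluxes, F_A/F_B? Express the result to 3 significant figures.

Δm = 12.1 − (18.2) = -6.1
Flux ratio = 10^(−0.4 Δm) = 10^(−0.4 × -6.1) = 10^2.440 = 275.4

F_A/F_B ≈ 275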